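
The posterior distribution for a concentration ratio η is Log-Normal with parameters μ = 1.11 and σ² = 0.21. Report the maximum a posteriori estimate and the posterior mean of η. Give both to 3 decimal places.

MAP = 2.460; posterior mean = 3.370

Mode = exp(μ − σ²) = exp(0.90) = 2.460.
Mean = exp(μ + σ²/2) = exp(1.215) = 3.370.
The mean is pulled above the mode by the posterior's right skew.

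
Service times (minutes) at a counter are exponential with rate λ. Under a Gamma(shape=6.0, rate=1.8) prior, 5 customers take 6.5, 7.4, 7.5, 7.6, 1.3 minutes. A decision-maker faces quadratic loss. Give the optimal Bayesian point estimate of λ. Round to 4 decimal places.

Σ times = 30.3. Posterior: Gamma(shape = 6.0+5 = 11.0, rate = 1.8+30.3 = 32.1).
Mode = (α−1)/β = 10.0/32.1 = 0.3115.
Mean = α/β = 11.0/32.1 = 0.3427.
Quadratic loss ⇒ the optimal estimator is the posterior mean.

0.3427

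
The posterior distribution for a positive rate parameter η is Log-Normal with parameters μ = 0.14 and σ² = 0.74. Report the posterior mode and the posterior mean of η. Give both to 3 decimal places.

Mode = exp(μ − σ²) = exp(-0.60) = 0.549.
Mean = exp(μ + σ²/2) = exp(0.510) = 1.665.

η_MAP = 0.549, E[η|data] = 1.665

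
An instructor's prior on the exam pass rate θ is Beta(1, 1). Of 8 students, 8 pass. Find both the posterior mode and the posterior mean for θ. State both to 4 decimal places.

Posterior: Beta(1+8, 1+0) = Beta(9, 1).
Since β = 1 ≤ 1 and α > 1, the Beta density is monotone increasing on [0,1]; the mode is at 1.
Mean = 9/(9+1) = 0.9000.
Mode > mean: the posterior has a left tail.

MAP: 1.0000. Posterior mean: 0.9000.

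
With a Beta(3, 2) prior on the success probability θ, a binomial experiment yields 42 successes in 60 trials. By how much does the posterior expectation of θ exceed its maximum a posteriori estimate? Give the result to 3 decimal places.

-0.006

Posterior: Beta(3+42, 2+18) = Beta(45, 20).
Mode = (45−1)/(45+20−2) = 44/63 = 0.698.
Mean = 45/(45+20) = 45/65 = 0.692.
Difference = 0.692 − 0.698 = -0.006.
The mean is pulled below the mode by the posterior's left skew.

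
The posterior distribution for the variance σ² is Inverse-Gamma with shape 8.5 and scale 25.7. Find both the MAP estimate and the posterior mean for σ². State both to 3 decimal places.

Mode = β/(α+1) = 25.7/9.5 = 2.705.
Mean = β/(α−1) = 25.7/7.5 = 3.427.
The mean is pulled above the mode by the posterior's right skew.

σ²_MAP = 2.705, E[σ²|data] = 3.427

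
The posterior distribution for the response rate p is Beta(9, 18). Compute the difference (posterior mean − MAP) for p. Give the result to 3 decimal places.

Mode = (9−1)/(9+18−2) = 8/25 = 0.320.
Mean = 9/(9+18) = 9/27 = 0.333.
Difference = 0.333 − 0.320 = 0.013.
The mean is pulled above the mode by the posterior's right skew.

0.013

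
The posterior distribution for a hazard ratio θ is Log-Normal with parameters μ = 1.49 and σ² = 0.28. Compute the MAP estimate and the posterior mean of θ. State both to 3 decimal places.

MAP: 3.353. Posterior mean: 5.104.

Mode = exp(μ − σ²) = exp(1.21) = 3.353.
Mean = exp(μ + σ²/2) = exp(1.630) = 5.104.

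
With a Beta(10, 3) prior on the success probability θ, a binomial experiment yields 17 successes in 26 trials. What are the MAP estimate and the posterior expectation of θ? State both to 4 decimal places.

Posterior: Beta(10+17, 3+9) = Beta(27, 12).
Mode = (27−1)/(27+12−2) = 26/37 = 0.7027.
Mean = 27/(27+12) = 27/39 = 0.6923.
Mode > mean: the posterior has a left tail.

θ_MAP = 0.7027, E[θ|data] = 0.6923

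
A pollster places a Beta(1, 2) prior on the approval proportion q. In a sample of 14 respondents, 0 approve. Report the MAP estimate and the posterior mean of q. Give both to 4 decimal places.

MAP estimate = 0.0000, posterior mean = 0.0588

Posterior: Beta(1+0, 2+14) = Beta(1, 16).
Since α = 1 ≤ 1 and β > 1, the Beta density is monotone decreasing on [0,1]; the mode is at 0.
Mean = 1/(1+16) = 0.0588.
The posterior is right-skewed, so the mean exceeds the mode.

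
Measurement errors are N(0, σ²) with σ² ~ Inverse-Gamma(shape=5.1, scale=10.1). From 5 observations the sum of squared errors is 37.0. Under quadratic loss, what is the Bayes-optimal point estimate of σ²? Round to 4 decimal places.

4.3333

Posterior: Inverse-Gamma(shape = 5.1+5/2 = 7.6, scale = 10.1+37.0/2 = 28.6).
Mode = β/(α+1) = 28.6/8.6 = 3.3256.
Mean = β/(α−1) = 28.6/6.6 = 4.3333.
Quadratic loss ⇒ the optimal estimator is the posterior mean.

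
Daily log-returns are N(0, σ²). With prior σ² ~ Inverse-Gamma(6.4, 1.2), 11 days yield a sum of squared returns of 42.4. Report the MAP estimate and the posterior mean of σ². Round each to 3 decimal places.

MAP estimate = 1.736, posterior mean = 2.055

Posterior: Inverse-Gamma(shape = 6.4+11/2 = 11.9, scale = 1.2+42.4/2 = 22.4).
Mode = β/(α+1) = 22.4/12.9 = 1.736.
Mean = β/(α−1) = 22.4/10.9 = 2.055.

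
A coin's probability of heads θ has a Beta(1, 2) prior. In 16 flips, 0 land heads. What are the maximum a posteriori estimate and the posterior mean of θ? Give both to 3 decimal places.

Posterior: Beta(1+0, 2+16) = Beta(1, 18).
Since α = 1 ≤ 1 and β > 1, the Beta density is monotone decreasing on [0,1]; the mode is at 0.
Mean = 1/(1+18) = 0.053.

θ_MAP = 0.000, E[θ|data] = 0.053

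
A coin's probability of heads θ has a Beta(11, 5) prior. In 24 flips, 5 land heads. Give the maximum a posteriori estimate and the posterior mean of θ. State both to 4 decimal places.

θ_MAP = 0.3947, E[θ|data] = 0.4000

Posterior: Beta(11+5, 5+19) = Beta(16, 24).
Mode = (16−1)/(16+24−2) = 15/38 = 0.3947.
Mean = 16/(16+24) = 16/40 = 0.4000.
Mean > mode: the posterior has a right tail.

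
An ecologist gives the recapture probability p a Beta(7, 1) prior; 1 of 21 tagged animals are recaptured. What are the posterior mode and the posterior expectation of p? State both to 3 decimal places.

p_MAP = 0.259, E[p|data] = 0.276

Posterior: Beta(7+1, 1+20) = Beta(8, 21).
Mode = (8−1)/(8+21−2) = 7/27 = 0.259.
Mean = 8/(8+21) = 8/29 = 0.276.
The mean is pulled above the mode by the posterior's right skew.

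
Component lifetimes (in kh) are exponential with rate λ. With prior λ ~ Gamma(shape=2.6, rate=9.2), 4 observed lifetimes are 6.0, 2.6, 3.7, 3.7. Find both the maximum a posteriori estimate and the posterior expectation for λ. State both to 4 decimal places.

Σ times = 16.0. Posterior: Gamma(shape = 2.6+4 = 6.6, rate = 9.2+16.0 = 25.2).
Mode = (α−1)/β = 5.6/25.2 = 0.2222.
Mean = α/β = 6.6/25.2 = 0.2619.

MAP: 0.2222. Posterior mean: 0.2619.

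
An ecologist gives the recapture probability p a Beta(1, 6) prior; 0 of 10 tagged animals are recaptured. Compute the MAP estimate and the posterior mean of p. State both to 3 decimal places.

Posterior: Beta(1+0, 6+10) = Beta(1, 16).
Since α = 1 ≤ 1 and β > 1, the Beta density is monotone decreasing on [0,1]; the mode is at 0.
Mean = 1/(1+16) = 0.059.

MAP: 0.000. Posterior mean: 0.059.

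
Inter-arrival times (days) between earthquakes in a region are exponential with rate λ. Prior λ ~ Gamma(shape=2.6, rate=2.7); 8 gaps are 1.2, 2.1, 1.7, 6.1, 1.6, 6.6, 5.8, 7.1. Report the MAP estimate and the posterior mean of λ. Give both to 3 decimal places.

MAP estimate = 0.275, posterior mean = 0.304

Σ times = 32.2. Posterior: Gamma(shape = 2.6+8 = 10.6, rate = 2.7+32.2 = 34.9).
Mode = (α−1)/β = 9.6/34.9 = 0.275.
Mean = α/β = 10.6/34.9 = 0.304.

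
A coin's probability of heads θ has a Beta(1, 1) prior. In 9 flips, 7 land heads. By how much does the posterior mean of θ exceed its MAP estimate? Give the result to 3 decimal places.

Posterior: Beta(1+7, 1+2) = Beta(8, 3).
Mode = (8−1)/(8+3−2) = 7/9 = 0.778.
With a flat prior the MAP equals the MLE, 7/9.
Mean = 8/(8+3) = 8/11 = 0.727.
Difference = 0.727 − 0.778 = -0.051.

-0.051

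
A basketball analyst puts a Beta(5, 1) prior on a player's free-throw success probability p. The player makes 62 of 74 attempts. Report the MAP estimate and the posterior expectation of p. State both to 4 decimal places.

Posterior: Beta(5+62, 1+12) = Beta(67, 13).
Mode = (67−1)/(67+13−2) = 66/78 = 0.8462.
Mean = 67/(67+13) = 67/80 = 0.8375.

p_MAP = 0.8462, E[p|data] = 0.8375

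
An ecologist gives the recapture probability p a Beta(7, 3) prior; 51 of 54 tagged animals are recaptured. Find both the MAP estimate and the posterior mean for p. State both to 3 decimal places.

Posterior: Beta(7+51, 3+3) = Beta(58, 6).
Mode = (58−1)/(58+6−2) = 57/62 = 0.919.
Mean = 58/(58+6) = 58/64 = 0.906.

MAP estimate = 0.919, posterior mean = 0.906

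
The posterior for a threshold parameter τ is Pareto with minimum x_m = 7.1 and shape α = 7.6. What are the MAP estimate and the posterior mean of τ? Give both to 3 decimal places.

The Pareto density is strictly decreasing on [x_m, ∞), so the mode is x_m = 7.100.
Mean = α·x_m/(α−1) = 7.6·7.1/6.6 = 8.176.

MAP: 7.100. Posterior mean: 8.176.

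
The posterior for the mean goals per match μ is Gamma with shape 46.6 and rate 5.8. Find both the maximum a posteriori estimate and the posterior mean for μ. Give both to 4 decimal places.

Mode = (α−1)/β = 45.6/5.8 = 7.8621.
Mean = α/β = 46.6/5.8 = 8.0345.

MAP = 7.8621, posterior mean = 8.0345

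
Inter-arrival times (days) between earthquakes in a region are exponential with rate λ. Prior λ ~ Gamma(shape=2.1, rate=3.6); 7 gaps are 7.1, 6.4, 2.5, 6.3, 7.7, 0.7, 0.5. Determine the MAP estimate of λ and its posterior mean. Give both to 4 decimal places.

Σ times = 31.2. Posterior: Gamma(shape = 2.1+7 = 9.1, rate = 3.6+31.2 = 34.8).
Mode = (α−1)/β = 8.1/34.8 = 0.2328.
Mean = α/β = 9.1/34.8 = 0.2615.
The mean is pulled above the mode by the posterior's right skew.

MAP = 0.2328, posterior mean = 0.2615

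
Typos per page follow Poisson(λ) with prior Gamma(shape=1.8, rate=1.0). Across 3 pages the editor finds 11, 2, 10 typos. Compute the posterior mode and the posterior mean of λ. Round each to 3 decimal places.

MAP = 5.950; posterior mean = 6.200

Σ counts = 23. Posterior: Gamma(shape = 1.8+23 = 24.8, rate = 1.0+3 = 4.0).
Mode = (α−1)/β = 23.8/4.0 = 5.950.
Mean = α/β = 24.8/4.0 = 6.200.
The posterior is right-skewed, so the mean exceeds the mode.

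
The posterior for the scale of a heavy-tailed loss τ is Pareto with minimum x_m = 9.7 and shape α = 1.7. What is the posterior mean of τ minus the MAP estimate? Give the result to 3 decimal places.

13.857

The Pareto density is strictly decreasing on [x_m, ∞), so the mode is x_m = 9.700.
Mean = α·x_m/(α−1) = 1.7·9.7/0.7 = 23.557.
Difference = 23.557 − 9.700 = 13.857.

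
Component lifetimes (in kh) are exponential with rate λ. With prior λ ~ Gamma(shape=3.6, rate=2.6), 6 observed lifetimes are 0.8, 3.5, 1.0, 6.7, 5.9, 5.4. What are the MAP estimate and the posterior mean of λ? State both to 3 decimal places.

MAP = 0.332; posterior mean = 0.371

Σ times = 23.3. Posterior: Gamma(shape = 3.6+6 = 9.6, rate = 2.6+23.3 = 25.9).
Mode = (α−1)/β = 8.6/25.9 = 0.332.
Mean = α/β = 9.6/25.9 = 0.371.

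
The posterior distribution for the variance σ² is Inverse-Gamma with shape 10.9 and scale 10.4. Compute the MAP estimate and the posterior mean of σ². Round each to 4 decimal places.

MAP = 0.8739; posterior mean = 1.0505

Mode = β/(α+1) = 10.4/11.9 = 0.8739.
Mean = β/(α−1) = 10.4/9.9 = 1.0505.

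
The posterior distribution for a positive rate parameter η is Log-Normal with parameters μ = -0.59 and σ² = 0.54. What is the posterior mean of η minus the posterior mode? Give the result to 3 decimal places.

Mode = exp(μ − σ²) = exp(-1.13) = 0.323.
Mean = exp(μ + σ²/2) = exp(-0.320) = 0.726.
Difference = 0.726 − 0.323 = 0.403.

0.403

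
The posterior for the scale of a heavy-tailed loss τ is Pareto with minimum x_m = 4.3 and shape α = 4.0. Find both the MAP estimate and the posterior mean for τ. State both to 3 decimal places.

The Pareto density is strictly decreasing on [x_m, ∞), so the mode is x_m = 4.300.
Mean = α·x_m/(α−1) = 4.0·4.3/3.0 = 5.733.
The posterior is right-skewed, so the mean exceeds the mode.

MAP estimate = 4.300, posterior mean = 5.733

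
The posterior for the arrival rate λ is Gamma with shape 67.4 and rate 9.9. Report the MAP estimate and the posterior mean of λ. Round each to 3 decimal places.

MAP: 6.707. Posterior mean: 6.808.

Mode = (α−1)/β = 66.4/9.9 = 6.707.
Mean = α/β = 67.4/9.9 = 6.808.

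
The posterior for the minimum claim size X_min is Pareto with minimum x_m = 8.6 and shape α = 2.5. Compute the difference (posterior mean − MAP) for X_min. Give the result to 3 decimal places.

The Pareto density is strictly decreasing on [x_m, ∞), so the mode is x_m = 8.600.
Mean = α·x_m/(α−1) = 2.5·8.6/1.5 = 14.333.
Difference = 14.333 − 8.600 = 5.733.
Right-skewed posterior ⇒ mode < mean.

5.733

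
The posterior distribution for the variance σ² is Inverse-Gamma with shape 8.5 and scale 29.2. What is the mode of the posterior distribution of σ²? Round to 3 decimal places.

Mode = β/(α+1) = 29.2/9.5 = 3.074.
Mean = β/(α−1) = 29.2/7.5 = 3.893.
This is the posterior mode — the MAP estimate.

3.074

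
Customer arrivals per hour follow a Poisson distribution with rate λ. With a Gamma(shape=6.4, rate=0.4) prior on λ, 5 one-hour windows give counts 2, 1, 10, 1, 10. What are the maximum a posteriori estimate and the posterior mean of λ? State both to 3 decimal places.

Σ counts = 24. Posterior: Gamma(shape = 6.4+24 = 30.4, rate = 0.4+5 = 5.4).
Mode = (α−1)/β = 29.4/5.4 = 5.444.
Mean = α/β = 30.4/5.4 = 5.630.
The posterior is right-skewed, so the mean exceeds the mode.

MAP = 5.444, posterior mean = 5.630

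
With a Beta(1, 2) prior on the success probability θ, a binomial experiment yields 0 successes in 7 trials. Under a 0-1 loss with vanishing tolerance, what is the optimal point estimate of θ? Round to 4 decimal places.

Posterior: Beta(1+0, 2+7) = Beta(1, 9).
Since α = 1 ≤ 1 and β > 1, the Beta density is monotone decreasing on [0,1]; the mode is at 0.
Mean = 1/(1+9) = 0.1000.
This is the posterior mode — the MAP estimate.

0.0000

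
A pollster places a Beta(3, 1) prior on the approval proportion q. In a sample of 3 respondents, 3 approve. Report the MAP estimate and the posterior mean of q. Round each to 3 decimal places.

Posterior: Beta(3+3, 1+0) = Beta(6, 1).
Since β = 1 ≤ 1 and α > 1, the Beta density is monotone increasing on [0,1]; the mode is at 1.
Mean = 6/(6+1) = 0.857.
Mode > mean: the posterior has a left tail.

MAP = 1.000, posterior mean = 0.857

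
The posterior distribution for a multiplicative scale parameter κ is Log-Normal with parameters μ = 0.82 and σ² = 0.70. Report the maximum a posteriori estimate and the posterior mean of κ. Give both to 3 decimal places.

maximum a posteriori estimate = 1.127, posterior mean = 3.222

Mode = exp(μ − σ²) = exp(0.12) = 1.127.
Mean = exp(μ + σ²/2) = exp(1.170) = 3.222.
The mean is pulled above the mode by the posterior's right skew.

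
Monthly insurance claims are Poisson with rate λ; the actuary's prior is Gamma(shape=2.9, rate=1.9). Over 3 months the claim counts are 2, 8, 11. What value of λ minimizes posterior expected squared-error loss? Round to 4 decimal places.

Σ counts = 21. Posterior: Gamma(shape = 2.9+21 = 23.9, rate = 1.9+3 = 4.9).
Mode = (α−1)/β = 22.9/4.9 = 4.6735.
Mean = α/β = 23.9/4.9 = 4.8776.
Squared-error loss ⇒ the optimal estimator is the posterior mean.

4.8776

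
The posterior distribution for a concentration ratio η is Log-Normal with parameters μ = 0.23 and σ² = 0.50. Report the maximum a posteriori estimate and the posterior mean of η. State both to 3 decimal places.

maximum a posteriori estimate = 0.763, posterior mean = 1.616

Mode = exp(μ − σ²) = exp(-0.27) = 0.763.
Mean = exp(μ + σ²/2) = exp(0.480) = 1.616.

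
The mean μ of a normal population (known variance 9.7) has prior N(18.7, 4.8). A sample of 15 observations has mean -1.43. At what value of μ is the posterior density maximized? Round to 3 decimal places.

0.960

Posterior for μ is Normal. Precision-weighted mean: (1/4.8·18.7 + 15/9.7·-1.43) / (1/4.8 + 15/9.7) = 0.960.
A Normal posterior is symmetric, so mode = mean.
This is the posterior mode — the MAP estimate.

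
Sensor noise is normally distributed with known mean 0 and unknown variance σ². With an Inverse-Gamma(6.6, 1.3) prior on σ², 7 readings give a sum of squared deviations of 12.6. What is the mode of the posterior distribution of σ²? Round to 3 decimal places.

Posterior: Inverse-Gamma(shape = 6.6+7/2 = 10.1, scale = 1.3+12.6/2 = 7.6).
Mode = β/(α+1) = 7.6/11.1 = 0.685.
Mean = β/(α−1) = 7.6/9.1 = 0.835.
This is the posterior mode — the MAP estimate.

0.685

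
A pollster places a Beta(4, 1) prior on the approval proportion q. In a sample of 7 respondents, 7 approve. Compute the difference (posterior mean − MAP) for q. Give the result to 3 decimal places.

-0.083

Posterior: Beta(4+7, 1+0) = Beta(11, 1).
Since β = 1 ≤ 1 and α > 1, the Beta density is monotone increasing on [0,1]; the mode is at 1.
Mean = 11/(11+1) = 0.917.
Difference = 0.917 − 1.000 = -0.083.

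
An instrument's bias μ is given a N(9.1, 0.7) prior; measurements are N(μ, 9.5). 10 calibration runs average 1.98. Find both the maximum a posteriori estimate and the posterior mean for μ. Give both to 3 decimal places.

Posterior for μ is Normal. Precision-weighted mean: (1/0.7·9.1 + 10/9.5·1.98) / (1/0.7 + 10/9.5) = 6.079.
A Normal posterior is symmetric, so mode = mean.

MAP = 6.079; posterior mean = 6.079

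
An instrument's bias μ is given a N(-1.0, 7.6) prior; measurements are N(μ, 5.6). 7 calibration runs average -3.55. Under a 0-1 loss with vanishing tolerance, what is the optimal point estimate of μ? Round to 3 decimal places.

Posterior for μ is Normal. Precision-weighted mean: (1/7.6·-1.0 + 7/5.6·-3.55) / (1/7.6 + 7/5.6) = -3.307.
A Normal posterior is symmetric, so mode = mean.
This is the posterior mode — the MAP estimate.

-3.307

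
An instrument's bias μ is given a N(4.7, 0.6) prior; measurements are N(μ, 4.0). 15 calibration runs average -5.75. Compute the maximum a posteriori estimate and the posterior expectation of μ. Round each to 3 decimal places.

Posterior for μ is Normal. Precision-weighted mean: (1/0.6·4.7 + 15/4.0·-5.75) / (1/0.6 + 15/4.0) = -2.535.
A Normal posterior is symmetric, so mode = mean.

MAP: -2.535. Posterior mean: -2.535.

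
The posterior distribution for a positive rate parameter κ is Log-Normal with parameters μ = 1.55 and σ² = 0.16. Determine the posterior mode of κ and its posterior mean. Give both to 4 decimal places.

MAP = 4.0149; posterior mean = 5.1039

Mode = exp(μ − σ²) = exp(1.39) = 4.0149.
Mean = exp(μ + σ²/2) = exp(1.630) = 5.1039.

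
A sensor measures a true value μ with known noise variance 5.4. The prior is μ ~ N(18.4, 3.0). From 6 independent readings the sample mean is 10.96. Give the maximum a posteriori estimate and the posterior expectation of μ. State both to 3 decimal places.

Posterior for μ is Normal. Precision-weighted mean: (1/3.0·18.4 + 6/5.4·10.96) / (1/3.0 + 6/5.4) = 12.677.
A Normal posterior is symmetric, so mode = mean.

MAP = 12.677, posterior mean = 12.677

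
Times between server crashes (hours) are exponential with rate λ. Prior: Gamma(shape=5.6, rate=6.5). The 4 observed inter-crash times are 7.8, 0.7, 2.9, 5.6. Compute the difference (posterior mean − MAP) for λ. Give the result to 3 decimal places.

Σ times = 17.0. Posterior: Gamma(shape = 5.6+4 = 9.6, rate = 6.5+17.0 = 23.5).
Mode = (α−1)/β = 8.6/23.5 = 0.366.
Mean = α/β = 9.6/23.5 = 0.409.
Difference = 0.409 − 0.366 = 0.043.

0.043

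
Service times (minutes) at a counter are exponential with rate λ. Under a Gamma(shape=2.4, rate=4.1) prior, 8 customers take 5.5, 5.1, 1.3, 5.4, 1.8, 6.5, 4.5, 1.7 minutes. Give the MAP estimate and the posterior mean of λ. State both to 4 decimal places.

MAP: 0.2618. Posterior mean: 0.2897.

Σ times = 31.8. Posterior: Gamma(shape = 2.4+8 = 10.4, rate = 4.1+31.8 = 35.9).
Mode = (α−1)/β = 9.4/35.9 = 0.2618.
Mean = α/β = 10.4/35.9 = 0.2897.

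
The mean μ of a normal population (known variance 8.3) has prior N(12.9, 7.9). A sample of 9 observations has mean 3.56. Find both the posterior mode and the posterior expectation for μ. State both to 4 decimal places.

posterior mode = 4.5363, posterior expectation = 4.5363

Posterior for μ is Normal. Precision-weighted mean: (1/7.9·12.9 + 9/8.3·3.56) / (1/7.9 + 9/8.3) = 4.5363.
A Normal posterior is symmetric, so mode = mean.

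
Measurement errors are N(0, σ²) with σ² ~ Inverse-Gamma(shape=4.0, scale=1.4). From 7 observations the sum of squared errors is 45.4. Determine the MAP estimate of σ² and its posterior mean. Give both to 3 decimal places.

Posterior: Inverse-Gamma(shape = 4.0+7/2 = 7.5, scale = 1.4+45.4/2 = 24.1).
Mode = β/(α+1) = 24.1/8.5 = 2.835.
Mean = β/(α−1) = 24.1/6.5 = 3.708.
Right-skewed posterior ⇒ mode < mean.

MAP = 2.835, posterior mean = 3.708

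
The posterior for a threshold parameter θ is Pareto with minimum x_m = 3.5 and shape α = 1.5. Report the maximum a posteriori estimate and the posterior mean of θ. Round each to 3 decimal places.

The Pareto density is strictly decreasing on [x_m, ∞), so the mode is x_m = 3.500.
Mean = α·x_m/(α−1) = 1.5·3.5/0.5 = 10.500.
The posterior is right-skewed, so the mean exceeds the mode.

MAP = 3.500, posterior mean = 10.500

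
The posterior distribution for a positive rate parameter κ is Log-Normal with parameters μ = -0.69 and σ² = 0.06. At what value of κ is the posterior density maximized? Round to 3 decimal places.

Mode = exp(μ − σ²) = exp(-0.75) = 0.472.
Mean = exp(μ + σ²/2) = exp(-0.660) = 0.517.
This is the posterior mode — the MAP estimate.

0.472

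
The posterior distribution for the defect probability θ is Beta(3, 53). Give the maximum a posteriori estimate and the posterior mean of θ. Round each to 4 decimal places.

Mode = (3−1)/(3+53−2) = 2/54 = 0.0370.
Mean = 3/(3+53) = 3/56 = 0.0536.
The mean is pulled above the mode by the posterior's right skew.

θ_MAP = 0.0370, E[θ|data] = 0.0536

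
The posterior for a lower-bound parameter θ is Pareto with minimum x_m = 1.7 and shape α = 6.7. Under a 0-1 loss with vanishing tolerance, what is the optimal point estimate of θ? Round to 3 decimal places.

The Pareto density is strictly decreasing on [x_m, ∞), so the mode is x_m = 1.700.
Mean = α·x_m/(α−1) = 6.7·1.7/5.7 = 1.998.
This is the posterior mode — the MAP estimate.

1.700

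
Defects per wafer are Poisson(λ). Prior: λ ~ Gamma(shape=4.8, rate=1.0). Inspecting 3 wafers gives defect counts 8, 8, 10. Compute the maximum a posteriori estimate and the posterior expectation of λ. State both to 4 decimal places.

Σ counts = 26. Posterior: Gamma(shape = 4.8+26 = 30.8, rate = 1.0+3 = 4.0).
Mode = (α−1)/β = 29.8/4.0 = 7.4500.
Mean = α/β = 30.8/4.0 = 7.7000.

MAP: 7.4500. Posterior mean: 7.7000.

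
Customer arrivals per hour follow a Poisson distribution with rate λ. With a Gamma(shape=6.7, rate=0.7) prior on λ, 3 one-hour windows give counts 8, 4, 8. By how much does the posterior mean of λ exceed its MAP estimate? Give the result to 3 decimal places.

Σ counts = 20. Posterior: Gamma(shape = 6.7+20 = 26.7, rate = 0.7+3 = 3.7).
Mode = (α−1)/β = 25.7/3.7 = 6.946.
Mean = α/β = 26.7/3.7 = 7.216.
Difference = 7.216 − 6.946 = 0.270.
Mean > mode: the posterior has a right tail.

0.270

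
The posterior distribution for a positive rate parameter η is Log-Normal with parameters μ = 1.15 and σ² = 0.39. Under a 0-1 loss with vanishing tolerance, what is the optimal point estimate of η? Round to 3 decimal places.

Mode = exp(μ − σ²) = exp(0.76) = 2.138.
Mean = exp(μ + σ²/2) = exp(1.345) = 3.838.
This is the posterior mode — the MAP estimate.

2.138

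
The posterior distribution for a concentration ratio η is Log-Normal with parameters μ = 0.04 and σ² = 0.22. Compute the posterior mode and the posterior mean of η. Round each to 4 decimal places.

MAP = 0.8353; posterior mean = 1.1618

Mode = exp(μ − σ²) = exp(-0.18) = 0.8353.
Mean = exp(μ + σ²/2) = exp(0.150) = 1.1618.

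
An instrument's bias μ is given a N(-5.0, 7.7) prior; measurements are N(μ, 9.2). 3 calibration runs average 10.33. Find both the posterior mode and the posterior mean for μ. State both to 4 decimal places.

posterior mode = 5.9636, posterior mean = 5.9636

Posterior for μ is Normal. Precision-weighted mean: (1/7.7·-5.0 + 3/9.2·10.33) / (1/7.7 + 3/9.2) = 5.9636.
A Normal posterior is symmetric, so mode = mean.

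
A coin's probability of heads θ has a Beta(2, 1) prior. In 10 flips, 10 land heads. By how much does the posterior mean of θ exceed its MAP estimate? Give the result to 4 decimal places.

-0.0769

Posterior: Beta(2+10, 1+0) = Beta(12, 1).
Since β = 1 ≤ 1 and α > 1, the Beta density is monotone increasing on [0,1]; the mode is at 1.
Mean = 12/(12+1) = 0.9231.
Difference = 0.9231 − 1.0000 = -0.0769.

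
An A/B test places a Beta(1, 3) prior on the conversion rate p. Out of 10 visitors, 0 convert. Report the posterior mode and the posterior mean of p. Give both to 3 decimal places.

MAP = 0.000, posterior mean = 0.071

Posterior: Beta(1+0, 3+10) = Beta(1, 13).
Since α = 1 ≤ 1 and β > 1, the Beta density is monotone decreasing on [0,1]; the mode is at 0.
Mean = 1/(1+13) = 0.071.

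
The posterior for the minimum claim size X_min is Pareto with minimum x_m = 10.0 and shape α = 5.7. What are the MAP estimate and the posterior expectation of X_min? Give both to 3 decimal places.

X_min_MAP = 10.000, E[X_min|data] = 12.128

The Pareto density is strictly decreasing on [x_m, ∞), so the mode is x_m = 10.000.
Mean = α·x_m/(α−1) = 5.7·10.0/4.7 = 12.128.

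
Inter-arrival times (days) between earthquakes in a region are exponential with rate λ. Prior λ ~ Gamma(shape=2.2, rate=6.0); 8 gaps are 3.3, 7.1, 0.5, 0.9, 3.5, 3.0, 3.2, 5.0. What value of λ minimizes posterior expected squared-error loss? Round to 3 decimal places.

0.314

Σ times = 26.5. Posterior: Gamma(shape = 2.2+8 = 10.2, rate = 6.0+26.5 = 32.5).
Mode = (α−1)/β = 9.2/32.5 = 0.283.
Mean = α/β = 10.2/32.5 = 0.314.
Squared-error loss ⇒ the optimal estimator is the posterior mean.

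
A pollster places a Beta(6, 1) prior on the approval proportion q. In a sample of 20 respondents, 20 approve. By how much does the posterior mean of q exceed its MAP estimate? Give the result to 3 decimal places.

Posterior: Beta(6+20, 1+0) = Beta(26, 1).
Since β = 1 ≤ 1 and α > 1, the Beta density is monotone increasing on [0,1]; the mode is at 1.
Mean = 26/(26+1) = 0.963.
Difference = 0.963 − 1.000 = -0.037.
Mode > mean: the posterior has a left tail.

-0.037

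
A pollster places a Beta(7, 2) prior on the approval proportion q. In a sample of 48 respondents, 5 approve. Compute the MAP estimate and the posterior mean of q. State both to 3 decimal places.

Posterior: Beta(7+5, 2+43) = Beta(12, 45).
Mode = (12−1)/(12+45−2) = 11/55 = 0.200.
Mean = 12/(12+45) = 12/57 = 0.211.
The mean is pulled above the mode by the posterior's right skew.

q_MAP = 0.200, E[q|data] = 0.211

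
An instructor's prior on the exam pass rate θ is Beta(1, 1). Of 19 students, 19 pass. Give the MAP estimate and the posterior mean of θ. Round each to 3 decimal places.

MAP = 1.000, posterior mean = 0.952

Posterior: Beta(1+19, 1+0) = Beta(20, 1).
Since β = 1 ≤ 1 and α > 1, the Beta density is monotone increasing on [0,1]; the mode is at 1.
Mean = 20/(20+1) = 0.952.
The mean is pulled below the mode by the posterior's left skew.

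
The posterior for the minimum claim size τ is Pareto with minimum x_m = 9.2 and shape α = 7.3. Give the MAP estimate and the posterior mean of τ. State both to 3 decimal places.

The Pareto density is strictly decreasing on [x_m, ∞), so the mode is x_m = 9.200.
Mean = α·x_m/(α−1) = 7.3·9.2/6.3 = 10.660.

τ_MAP = 9.200, E[τ|data] = 10.660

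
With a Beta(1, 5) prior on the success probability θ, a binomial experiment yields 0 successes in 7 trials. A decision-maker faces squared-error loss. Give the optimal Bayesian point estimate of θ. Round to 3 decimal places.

0.077

Posterior: Beta(1+0, 5+7) = Beta(1, 12).
Since α = 1 ≤ 1 and β > 1, the Beta density is monotone decreasing on [0,1]; the mode is at 0.
Mean = 1/(1+12) = 0.077.
Squared-error loss ⇒ the optimal estimator is the posterior mean.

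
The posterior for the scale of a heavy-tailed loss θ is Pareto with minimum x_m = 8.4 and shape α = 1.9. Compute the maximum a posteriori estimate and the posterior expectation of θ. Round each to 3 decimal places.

maximum a posteriori estimate = 8.400, posterior expectation = 17.733

The Pareto density is strictly decreasing on [x_m, ∞), so the mode is x_m = 8.400.
Mean = α·x_m/(α−1) = 1.9·8.4/0.9 = 17.733.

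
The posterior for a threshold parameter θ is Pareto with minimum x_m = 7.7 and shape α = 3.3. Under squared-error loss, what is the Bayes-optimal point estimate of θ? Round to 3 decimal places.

The Pareto density is strictly decreasing on [x_m, ∞), so the mode is x_m = 7.700.
Mean = α·x_m/(α−1) = 3.3·7.7/2.3 = 11.048.
Squared-error loss ⇒ the optimal estimator is the posterior mean.

11.048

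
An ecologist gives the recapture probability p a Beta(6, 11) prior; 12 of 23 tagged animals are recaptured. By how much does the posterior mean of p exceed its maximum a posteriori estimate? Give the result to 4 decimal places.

Posterior: Beta(6+12, 11+11) = Beta(18, 22).
Mode = (18−1)/(18+22−2) = 17/38 = 0.4474.
Mean = 18/(18+22) = 18/40 = 0.4500.
Difference = 0.4500 − 0.4474 = 0.0026.

0.0026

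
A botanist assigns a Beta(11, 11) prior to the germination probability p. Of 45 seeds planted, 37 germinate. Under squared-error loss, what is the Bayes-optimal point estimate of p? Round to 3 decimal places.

Posterior: Beta(11+37, 11+8) = Beta(48, 19).
Mode = (48−1)/(48+19−2) = 47/65 = 0.723.
Mean = 48/(48+19) = 48/67 = 0.716.
Squared-error loss ⇒ the optimal estimator is the posterior mean.

0.716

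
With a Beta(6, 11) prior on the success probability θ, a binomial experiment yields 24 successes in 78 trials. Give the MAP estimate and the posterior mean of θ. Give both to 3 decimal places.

Posterior: Beta(6+24, 11+54) = Beta(30, 65).
Mode = (30−1)/(30+65−2) = 29/93 = 0.312.
Mean = 30/(30+65) = 30/95 = 0.316.
The mean is pulled above the mode by the posterior's right skew.

MAP estimate = 0.312, posterior mean = 0.316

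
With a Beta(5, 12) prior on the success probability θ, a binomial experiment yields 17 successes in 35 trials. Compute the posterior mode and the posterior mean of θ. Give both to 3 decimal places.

MAP = 0.420, posterior mean = 0.423

Posterior: Beta(5+17, 12+18) = Beta(22, 30).
Mode = (22−1)/(22+30−2) = 21/50 = 0.420.
Mean = 22/(22+30) = 22/52 = 0.423.
Mean > mode: the posterior has a right tail.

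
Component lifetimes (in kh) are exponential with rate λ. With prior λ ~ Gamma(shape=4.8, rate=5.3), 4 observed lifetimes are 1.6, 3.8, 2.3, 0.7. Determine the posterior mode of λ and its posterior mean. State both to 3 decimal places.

Σ times = 8.4. Posterior: Gamma(shape = 4.8+4 = 8.8, rate = 5.3+8.4 = 13.7).
Mode = (α−1)/β = 7.8/13.7 = 0.569.
Mean = α/β = 8.8/13.7 = 0.642.
The posterior is right-skewed, so the mean exceeds the mode.

MAP = 0.569; posterior mean = 0.642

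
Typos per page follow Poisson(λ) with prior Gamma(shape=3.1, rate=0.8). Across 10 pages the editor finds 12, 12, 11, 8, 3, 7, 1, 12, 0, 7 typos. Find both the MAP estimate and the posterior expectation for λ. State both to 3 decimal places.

MAP = 6.954; posterior mean = 7.046

Σ counts = 73. Posterior: Gamma(shape = 3.1+73 = 76.1, rate = 0.8+10 = 10.8).
Mode = (α−1)/β = 75.1/10.8 = 6.954.
Mean = α/β = 76.1/10.8 = 7.046.
The posterior is right-skewed, so the mean exceeds the mode.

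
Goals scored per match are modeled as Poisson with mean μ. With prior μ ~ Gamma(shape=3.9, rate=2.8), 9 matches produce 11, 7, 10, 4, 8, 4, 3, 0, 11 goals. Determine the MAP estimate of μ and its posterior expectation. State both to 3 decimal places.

Σ counts = 58. Posterior: Gamma(shape = 3.9+58 = 61.9, rate = 2.8+9 = 11.8).
Mode = (α−1)/β = 60.9/11.8 = 5.161.
Mean = α/β = 61.9/11.8 = 5.246.
Mean > mode: the posterior has a right tail.

MAP = 5.161, posterior mean = 5.246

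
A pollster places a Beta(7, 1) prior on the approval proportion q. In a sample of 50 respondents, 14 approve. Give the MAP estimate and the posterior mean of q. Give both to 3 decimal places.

Posterior: Beta(7+14, 1+36) = Beta(21, 37).
Mode = (21−1)/(21+37−2) = 20/56 = 0.357.
Mean = 21/(21+37) = 21/58 = 0.362.
The posterior is right-skewed, so the mean exceeds the mode.

MAP: 0.357. Posterior mean: 0.362.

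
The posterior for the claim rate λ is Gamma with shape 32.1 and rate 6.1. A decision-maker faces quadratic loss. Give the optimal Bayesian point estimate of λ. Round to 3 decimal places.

Mode = (α−1)/β = 31.1/6.1 = 5.098.
Mean = α/β = 32.1/6.1 = 5.262.
Quadratic loss ⇒ the optimal estimator is the posterior mean.

5.262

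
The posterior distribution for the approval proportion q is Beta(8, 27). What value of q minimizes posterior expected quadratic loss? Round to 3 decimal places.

0.229

Mode = (8−1)/(8+27−2) = 7/33 = 0.212.
Mean = 8/(8+27) = 8/35 = 0.229.
Quadratic loss ⇒ the optimal estimator is the posterior mean.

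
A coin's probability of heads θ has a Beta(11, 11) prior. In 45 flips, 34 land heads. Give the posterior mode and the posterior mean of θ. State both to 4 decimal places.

posterior mode = 0.6769, posterior mean = 0.6716

Posterior: Beta(11+34, 11+11) = Beta(45, 22).
Mode = (45−1)/(45+22−2) = 44/65 = 0.6769.
Mean = 45/(45+22) = 45/67 = 0.6716.
Left-skewed posterior ⇒ mean < mode.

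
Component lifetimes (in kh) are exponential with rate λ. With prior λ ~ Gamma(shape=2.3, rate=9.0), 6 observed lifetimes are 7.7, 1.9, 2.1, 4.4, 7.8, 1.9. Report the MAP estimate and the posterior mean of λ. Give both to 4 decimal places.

Σ times = 25.8. Posterior: Gamma(shape = 2.3+6 = 8.3, rate = 9.0+25.8 = 34.8).
Mode = (α−1)/β = 7.3/34.8 = 0.2098.
Mean = α/β = 8.3/34.8 = 0.2385.

MAP: 0.2098. Posterior mean: 0.2385.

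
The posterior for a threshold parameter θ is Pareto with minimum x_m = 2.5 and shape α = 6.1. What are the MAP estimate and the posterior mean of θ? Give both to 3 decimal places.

MAP estimate = 2.500, posterior mean = 2.990

The Pareto density is strictly decreasing on [x_m, ∞), so the mode is x_m = 2.500.
Mean = α·x_m/(α−1) = 6.1·2.5/5.1 = 2.990.
The mean is pulled above the mode by the posterior's right skew.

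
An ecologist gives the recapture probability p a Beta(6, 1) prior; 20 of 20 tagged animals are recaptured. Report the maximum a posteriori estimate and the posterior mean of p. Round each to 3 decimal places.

MAP: 1.000. Posterior mean: 0.963.

Posterior: Beta(6+20, 1+0) = Beta(26, 1).
Since β = 1 ≤ 1 and α > 1, the Beta density is monotone increasing on [0,1]; the mode is at 1.
Mean = 26/(26+1) = 0.963.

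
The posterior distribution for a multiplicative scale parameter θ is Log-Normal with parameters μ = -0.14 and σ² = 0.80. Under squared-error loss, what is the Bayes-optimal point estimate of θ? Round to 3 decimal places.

Mode = exp(μ − σ²) = exp(-0.94) = 0.391.
Mean = exp(μ + σ²/2) = exp(0.260) = 1.297.
Squared-error loss ⇒ the optimal estimator is the posterior mean.

1.297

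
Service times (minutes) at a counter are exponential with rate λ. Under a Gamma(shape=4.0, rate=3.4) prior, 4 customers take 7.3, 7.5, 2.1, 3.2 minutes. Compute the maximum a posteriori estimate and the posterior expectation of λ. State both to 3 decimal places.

MAP = 0.298, posterior mean = 0.340

Σ times = 20.1. Posterior: Gamma(shape = 4.0+4 = 8.0, rate = 3.4+20.1 = 23.5).
Mode = (α−1)/β = 7.0/23.5 = 0.298.
Mean = α/β = 8.0/23.5 = 0.340.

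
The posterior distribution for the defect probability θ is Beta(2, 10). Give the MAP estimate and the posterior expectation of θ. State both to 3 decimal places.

Mode = (2−1)/(2+10−2) = 1/10 = 0.100.
Mean = 2/(2+10) = 2/12 = 0.167.
Mean > mode: the posterior has a right tail.

MAP estimate = 0.100, posterior expectation = 0.167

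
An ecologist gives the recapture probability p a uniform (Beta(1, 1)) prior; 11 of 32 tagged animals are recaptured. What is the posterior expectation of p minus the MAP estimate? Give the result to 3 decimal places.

0.009

Posterior: Beta(1+11, 1+21) = Beta(12, 22).
Mode = (12−1)/(12+22−2) = 11/32 = 0.344.
With a flat prior the MAP equals the MLE, 11/32.
Mean = 12/(12+22) = 12/34 = 0.353.
Difference = 0.353 − 0.344 = 0.009.
The mean is pulled above the mode by the posterior's right skew.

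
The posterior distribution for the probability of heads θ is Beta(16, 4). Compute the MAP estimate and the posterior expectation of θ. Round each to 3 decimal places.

MAP estimate = 0.833, posterior expectation = 0.800

Mode = (16−1)/(16+4−2) = 15/18 = 0.833.
Mean = 16/(16+4) = 16/20 = 0.800.
Left-skewed posterior ⇒ mean < mode.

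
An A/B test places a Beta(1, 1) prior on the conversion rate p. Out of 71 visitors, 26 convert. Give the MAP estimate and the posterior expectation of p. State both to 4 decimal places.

Posterior: Beta(1+26, 1+45) = Beta(27, 46).
Mode = (27−1)/(27+46−2) = 26/71 = 0.3662.
With a flat prior the MAP equals the MLE, 26/71.
Mean = 27/(27+46) = 27/73 = 0.3699.

MAP estimate = 0.3662, posterior expectation = 0.3699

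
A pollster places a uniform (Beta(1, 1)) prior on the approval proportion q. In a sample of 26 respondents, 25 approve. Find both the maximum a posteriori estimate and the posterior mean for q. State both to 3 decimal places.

MAP = 0.962; posterior mean = 0.929

Posterior: Beta(1+25, 1+1) = Beta(26, 2).
Mode = (26−1)/(26+2−2) = 25/26 = 0.962.
With a flat prior the MAP equals the MLE, 25/26.
Mean = 26/(26+2) = 26/28 = 0.929.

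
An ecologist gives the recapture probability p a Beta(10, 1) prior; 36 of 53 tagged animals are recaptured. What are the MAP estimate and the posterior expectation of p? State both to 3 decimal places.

MAP = 0.726, posterior mean = 0.719

Posterior: Beta(10+36, 1+17) = Beta(46, 18).
Mode = (46−1)/(46+18−2) = 45/62 = 0.726.
Mean = 46/(46+18) = 46/64 = 0.719.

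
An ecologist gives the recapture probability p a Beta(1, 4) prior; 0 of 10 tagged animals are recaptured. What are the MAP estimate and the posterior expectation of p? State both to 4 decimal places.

Posterior: Beta(1+0, 4+10) = Beta(1, 14).
Since α = 1 ≤ 1 and β > 1, the Beta density is monotone decreasing on [0,1]; the mode is at 0.
Mean = 1/(1+14) = 0.0667.
The mean is pulled above the mode by the posterior's right skew.

MAP = 0.0000; posterior mean = 0.0667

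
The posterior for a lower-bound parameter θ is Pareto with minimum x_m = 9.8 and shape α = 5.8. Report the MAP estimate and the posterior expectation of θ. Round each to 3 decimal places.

The Pareto density is strictly decreasing on [x_m, ∞), so the mode is x_m = 9.800.
Mean = α·x_m/(α−1) = 5.8·9.8/4.8 = 11.842.
Mean > mode: the posterior has a right tail.

MAP estimate = 9.800, posterior expectation = 11.842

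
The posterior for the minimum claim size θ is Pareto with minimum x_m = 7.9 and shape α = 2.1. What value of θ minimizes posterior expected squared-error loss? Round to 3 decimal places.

15.082

The Pareto density is strictly decreasing on [x_m, ∞), so the mode is x_m = 7.900.
Mean = α·x_m/(α−1) = 2.1·7.9/1.1 = 15.082.
Squared-error loss ⇒ the optimal estimator is the posterior mean.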